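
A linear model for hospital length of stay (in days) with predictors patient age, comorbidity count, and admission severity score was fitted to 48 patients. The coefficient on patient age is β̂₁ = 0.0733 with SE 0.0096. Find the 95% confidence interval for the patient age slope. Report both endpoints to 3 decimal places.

df = n − k − 1 = 48 − 3 − 1 = 44.
t* = t_{0.025, 44} = 2.015368.
Margin = t* × SE = 2.015368 × 0.0096 = 0.01935.
CI: 0.0733 ± 0.01935 → (0.054, 0.093).
With 95% confidence, each one-unit increase in patient age is associated with a change of between 0.054 and 0.093 days in hospital length of stay, holding the other predictors fixed.

(0.054, 0.093)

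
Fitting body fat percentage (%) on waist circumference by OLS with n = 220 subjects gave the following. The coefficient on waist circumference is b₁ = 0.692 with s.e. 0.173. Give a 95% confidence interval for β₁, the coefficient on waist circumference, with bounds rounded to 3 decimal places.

df = n − 2 = 220 − 2 = 218.
t* = t_{0.025, 218} = 1.970906.
Margin = t* × SE = 1.970906 × 0.173 = 0.34097.
CI: 0.692 ± 0.34097 → (0.351, 1.033).
With 95% confidence, each one-unit increase in waist circumference is associated with a change of between 0.351 and 1.033 % in body fat percentage.

(0.351, 1.033)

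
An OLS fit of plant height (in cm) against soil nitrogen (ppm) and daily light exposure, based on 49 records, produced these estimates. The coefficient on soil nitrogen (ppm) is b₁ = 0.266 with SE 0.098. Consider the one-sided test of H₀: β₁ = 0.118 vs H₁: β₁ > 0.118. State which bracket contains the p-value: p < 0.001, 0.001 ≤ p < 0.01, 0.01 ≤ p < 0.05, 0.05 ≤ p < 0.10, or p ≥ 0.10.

t = (0.266 − 0.118) / 0.098 = 1.510.
df = n − k − 1 = 49 − 2 − 1 = 46.
One-sided p = P(T_{46} > t) ≈ 0.0689.
So 0.05 ≤ p < 0.10.

0.05 ≤ p < 0.10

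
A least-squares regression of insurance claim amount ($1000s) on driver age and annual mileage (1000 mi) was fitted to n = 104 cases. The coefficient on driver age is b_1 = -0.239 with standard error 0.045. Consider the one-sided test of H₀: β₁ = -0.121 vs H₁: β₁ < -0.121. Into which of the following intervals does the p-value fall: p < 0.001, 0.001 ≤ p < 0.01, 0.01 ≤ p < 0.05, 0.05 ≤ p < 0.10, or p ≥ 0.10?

t = (-0.239 − (-0.121)) / 0.045 = -2.622.
df = n − k − 1 = 104 − 2 − 1 = 101.
One-sided p = P(T_{101} < t) ≈ 0.0050.
So 0.001 ≤ p < 0.01.

0.001 ≤ p < 0.01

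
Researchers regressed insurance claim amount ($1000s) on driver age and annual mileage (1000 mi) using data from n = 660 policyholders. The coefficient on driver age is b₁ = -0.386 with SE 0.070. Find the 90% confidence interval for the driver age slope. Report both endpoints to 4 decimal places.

(-0.5013, -0.2707)

df = n − k − 1 = 660 − 2 − 1 = 657.
t* = t_{0.05, 657} = 1.647176.
Margin = t* × SE = 1.647176 × 0.070 = 0.115302.
CI: -0.386 ± 0.115302 → (-0.5013, -0.2707).
With 90% confidence, each one-unit increase in driver age is associated with a change of between -0.5013 and -0.2707 $1000s in insurance claim amount, holding the other predictors fixed.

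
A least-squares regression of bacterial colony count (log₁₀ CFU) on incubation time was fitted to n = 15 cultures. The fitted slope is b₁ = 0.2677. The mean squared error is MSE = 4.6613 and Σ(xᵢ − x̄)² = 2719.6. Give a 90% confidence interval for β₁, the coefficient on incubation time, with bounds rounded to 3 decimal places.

SE(b₁) = √(MSE/Sₓₓ) = √(4.6613/2719.6) = 0.0414001.
df = n − 2 = 13.
t* = t_{0.05, 13} = 1.770933.
Margin = t* × SE = 1.770933 × 0.0414001 = 0.07332.
CI: 0.2677 ± 0.07332 → (0.194, 0.341).
With 90% confidence, each one-unit increase in incubation time is associated with a change of between 0.194 and 0.341 log₁₀ CFU in bacterial colony count.

(0.194, 0.341)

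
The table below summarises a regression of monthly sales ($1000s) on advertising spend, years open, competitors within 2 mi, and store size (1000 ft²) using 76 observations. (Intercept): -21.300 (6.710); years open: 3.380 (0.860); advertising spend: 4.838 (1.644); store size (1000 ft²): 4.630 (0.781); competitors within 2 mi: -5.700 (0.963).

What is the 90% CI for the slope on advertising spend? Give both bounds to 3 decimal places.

Read off: b = 4.838, SE = 1.644 for advertising spend.
df = n − k − 1 = 76 − 4 − 1 = 71.
t* = t_{0.05, 71} = 1.6666.
Margin = t* × SE = 1.6666 × 1.644 = 2.73989.
CI: 4.838 ± 2.73989 → (2.098, 7.578).

(2.098, 7.578)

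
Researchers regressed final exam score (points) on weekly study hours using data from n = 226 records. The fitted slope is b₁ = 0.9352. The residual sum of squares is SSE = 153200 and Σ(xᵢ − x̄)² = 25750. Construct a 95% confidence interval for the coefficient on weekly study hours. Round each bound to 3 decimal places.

MSE = SSE/(n − 2) = 153200/224 = 683.929.
SE(b₁) = √(MSE/Sₓₓ) = √(683.929/25750) = 0.162973.
df = n − 2 = 224.
t* = t_{0.025, 224} = 1.970611.
Margin = t* × SE = 1.970611 × 0.162973 = 0.32116.
CI: 0.9352 ± 0.32116 → (0.614, 1.256).
With 95% confidence, each one-unit increase in weekly study hours is associated with a change of between 0.614 and 1.256 points in final exam score.

(0.614, 1.256)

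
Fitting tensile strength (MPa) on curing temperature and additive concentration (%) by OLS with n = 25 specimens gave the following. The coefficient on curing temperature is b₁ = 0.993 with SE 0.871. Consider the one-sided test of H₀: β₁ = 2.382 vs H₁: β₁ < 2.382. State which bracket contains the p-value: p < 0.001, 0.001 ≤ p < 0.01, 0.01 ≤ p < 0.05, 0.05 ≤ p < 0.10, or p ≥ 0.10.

t = (0.993 − 2.382) / 0.871 = -1.595.
df = n − k − 1 = 25 − 2 − 1 = 22.
One-sided p = P(T_{22} < t) ≈ 0.0625.
So 0.05 ≤ p < 0.10.

0.05 ≤ p < 0.10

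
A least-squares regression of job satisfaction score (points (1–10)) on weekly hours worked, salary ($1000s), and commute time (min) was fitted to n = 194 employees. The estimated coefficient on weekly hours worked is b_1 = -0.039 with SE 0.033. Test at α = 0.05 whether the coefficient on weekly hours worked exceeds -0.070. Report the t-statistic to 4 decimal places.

t = 0.9394

H₀: β₁ = -0.070 vs H₁: β₁ > -0.070.
t = (b_1 − β₁⁰)/SE = (-0.039 − (-0.070)) / 0.033 = 0.9394.
df = n − k − 1 = 194 − 3 − 1 = 190.
One-sided p ≈ 0.1744, which is ≥ 0.05, so fail to reject H₀.
The data do not give significant evidence that the true slope on weekly hours worked exceeds -0.070 points (1–10) per unit, holding the other predictors fixed.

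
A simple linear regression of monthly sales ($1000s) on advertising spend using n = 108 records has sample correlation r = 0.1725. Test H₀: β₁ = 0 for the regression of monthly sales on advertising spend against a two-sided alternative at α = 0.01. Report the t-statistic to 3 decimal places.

t = 1.803

t = r·√(n − 2)/√(1 − r²) = 0.1725·√106/√0.970244 = 1.803.
df = n − 2 = 106.
Two-sided p ≈ 0.0742, which is ≥ 0.01, so fail to reject H₀.
The data do not give significant evidence of a linear association between advertising spend and monthly sales.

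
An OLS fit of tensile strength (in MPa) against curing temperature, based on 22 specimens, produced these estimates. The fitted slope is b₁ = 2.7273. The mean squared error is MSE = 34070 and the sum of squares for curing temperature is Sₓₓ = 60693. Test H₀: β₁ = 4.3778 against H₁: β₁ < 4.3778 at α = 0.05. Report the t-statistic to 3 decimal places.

t = -2.203

SE(b₁) = √(MSE/Sₓₓ) = √(34070/60693) = 0.749233.
t = (2.7273 − 4.3778) / 0.749233 = -2.203.
df = n − 2 = 20.
One-sided p ≈ 0.0197, which is < 0.05, so reject H₀.
There is evidence that the true slope on curing temperature is below 4.3778 MPa per unit.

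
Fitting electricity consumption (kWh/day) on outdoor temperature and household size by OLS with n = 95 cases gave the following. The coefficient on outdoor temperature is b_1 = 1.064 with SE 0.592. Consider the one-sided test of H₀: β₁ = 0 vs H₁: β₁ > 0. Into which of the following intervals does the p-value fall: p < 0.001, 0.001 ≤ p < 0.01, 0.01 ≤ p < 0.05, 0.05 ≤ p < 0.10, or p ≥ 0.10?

t = 1.064 / 0.592 = 1.797.
df = n − k − 1 = 95 − 2 − 1 = 92.
One-sided p = P(T_{92} > t) ≈ 0.0378.
So 0.01 ≤ p < 0.05.

0.01 ≤ p < 0.05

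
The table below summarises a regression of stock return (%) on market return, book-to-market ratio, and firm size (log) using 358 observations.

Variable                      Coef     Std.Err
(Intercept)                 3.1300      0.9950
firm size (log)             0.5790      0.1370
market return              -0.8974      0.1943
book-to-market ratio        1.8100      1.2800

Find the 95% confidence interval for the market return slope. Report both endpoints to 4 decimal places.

Read off: b = -0.8974, SE = 0.1943 for market return.
df = n − k − 1 = 358 − 3 − 1 = 354.
t* = t_{0.025, 354} = 1.966688.
Margin = t* × SE = 1.966688 × 0.1943 = 0.382127.
CI: -0.8974 ± 0.382127 → (-1.2795, -0.5153).

(-1.2795, -0.5153)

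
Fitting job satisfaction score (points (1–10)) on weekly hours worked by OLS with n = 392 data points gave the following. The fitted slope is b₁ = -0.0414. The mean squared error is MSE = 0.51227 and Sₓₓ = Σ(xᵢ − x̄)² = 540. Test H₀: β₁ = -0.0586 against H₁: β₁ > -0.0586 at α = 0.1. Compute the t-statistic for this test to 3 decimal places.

t = 0.558

SE(b₁) = √(MSE/Sₓₓ) = √(0.51227/540) = 0.0308001.
t = (-0.0414 − (-0.0586)) / 0.0308001 = 0.558.
df = n − 2 = 390.
One-sided p ≈ 0.2884, which is ≥ 0.1, so fail to reject H₀.
The data do not give significant evidence that the true slope on weekly hours worked exceeds -0.0586 points (1–10) per unit.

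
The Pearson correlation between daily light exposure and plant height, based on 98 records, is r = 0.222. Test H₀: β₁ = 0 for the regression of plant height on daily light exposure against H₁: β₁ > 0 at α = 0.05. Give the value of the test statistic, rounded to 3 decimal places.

t = r·√(n − 2)/√(1 − r²) = 0.222·√96/√0.950716 = 2.231.
df = n − 2 = 96.
One-sided p ≈ 0.0140, which is < 0.05, so reject H₀.
There is evidence of a linear association between daily light exposure and plant height.

t = 2.231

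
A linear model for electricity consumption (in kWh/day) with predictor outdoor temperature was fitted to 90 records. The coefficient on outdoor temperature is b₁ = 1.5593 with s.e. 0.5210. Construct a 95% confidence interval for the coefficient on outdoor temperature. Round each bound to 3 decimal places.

(0.524, 2.595)

df = n − 2 = 90 − 2 = 88.
t* = t_{0.025, 88} = 1.98729.
Margin = t* × SE = 1.98729 × 0.5210 = 1.03538.
CI: 1.5593 ± 1.03538 → (0.524, 2.595).
With 95% confidence, each one-unit increase in outdoor temperature is associated with a change of between 0.524 and 2.595 kWh/day in electricity consumption.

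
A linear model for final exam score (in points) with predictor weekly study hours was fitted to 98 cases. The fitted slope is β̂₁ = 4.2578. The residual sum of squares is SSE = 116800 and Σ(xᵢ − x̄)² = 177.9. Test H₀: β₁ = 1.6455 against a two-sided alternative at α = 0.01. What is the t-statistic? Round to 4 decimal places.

t = 0.9989

MSE = SSE/(n − 2) = 116800/96 = 1216.67.
SE(β̂₁) = √(MSE/Sₓₓ) = √(1216.67/177.9) = 2.61516.
t = (4.2578 − 1.6455) / 2.61516 = 0.9989.
df = n − 2 = 96.
Two-sided p ≈ 0.3204, which is ≥ 0.01, so fail to reject H₀.
The data are consistent with a true slope of 1.6455 points per unit of weekly study hours.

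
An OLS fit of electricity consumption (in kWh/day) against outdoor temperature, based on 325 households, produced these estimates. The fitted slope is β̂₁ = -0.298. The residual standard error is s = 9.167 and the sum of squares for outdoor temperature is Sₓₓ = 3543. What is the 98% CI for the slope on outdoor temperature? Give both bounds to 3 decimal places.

SE(β̂₁) = s/√Sₓₓ = 9.167/√3543 = 0.154007.
df = n − 2 = 323.
t* = t_{0.01, 323} = 2.337948.
Margin = t* × SE = 2.337948 × 0.154007 = 0.36006.
CI: -0.298 ± 0.36006 → (-0.658, 0.062).
With 98% confidence, each one-unit increase in outdoor temperature is associated with a change of between -0.658 and 0.062 kWh/day in electricity consumption.

(-0.658, 0.062)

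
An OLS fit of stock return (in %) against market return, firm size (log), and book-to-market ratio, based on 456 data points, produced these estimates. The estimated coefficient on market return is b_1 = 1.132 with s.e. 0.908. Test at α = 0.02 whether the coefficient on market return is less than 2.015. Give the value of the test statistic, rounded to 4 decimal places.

t = -0.9725

H₀: β₁ = 2.015 vs H₁: β₁ < 2.015.
t = (b_1 − β₁⁰)/SE = (1.132 − 2.015) / 0.908 = -0.9725.
df = n − k − 1 = 456 − 3 − 1 = 452.
One-sided p ≈ 0.1657, which is ≥ 0.02, so fail to reject H₀.
The data do not give significant evidence that the true slope on market return is below 2.015 % per unit, holding the other predictors fixed.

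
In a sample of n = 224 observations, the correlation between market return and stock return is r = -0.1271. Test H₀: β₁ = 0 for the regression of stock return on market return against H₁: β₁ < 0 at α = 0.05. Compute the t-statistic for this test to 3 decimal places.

t = r·√(n − 2)/√(1 − r²) = -0.1271·√222/√0.983846 = -1.909.
df = n − 2 = 222.
One-sided p ≈ 0.0288, which is < 0.05, so reject H₀.
There is evidence of a linear association between market return and stock return.

t = -1.909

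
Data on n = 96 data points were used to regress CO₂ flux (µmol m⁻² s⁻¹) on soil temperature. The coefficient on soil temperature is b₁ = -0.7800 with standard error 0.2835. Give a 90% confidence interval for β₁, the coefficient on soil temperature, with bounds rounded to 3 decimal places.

df = n − 2 = 96 − 2 = 94.
t* = t_{0.05, 94} = 1.661226.
Margin = t* × SE = 1.661226 × 0.2835 = 0.47096.
CI: -0.7800 ± 0.47096 → (-1.251, -0.309).
With 90% confidence, each one-unit increase in soil temperature is associated with a change of between -1.251 and -0.309 µmol m⁻² s⁻¹ in CO₂ flux.

(-1.251, -0.309)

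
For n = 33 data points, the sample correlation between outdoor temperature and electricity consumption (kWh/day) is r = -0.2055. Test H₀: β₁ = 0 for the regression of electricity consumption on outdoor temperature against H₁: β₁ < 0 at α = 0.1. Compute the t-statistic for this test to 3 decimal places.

t = -1.169

t = r·√(n − 2)/√(1 − r²) = -0.2055·√31/√0.95777 = -1.169.
df = n − 2 = 31.
One-sided p ≈ 0.1256, which is ≥ 0.1, so fail to reject H₀.
The data do not give significant evidence of a linear association between outdoor temperature and electricity consumption.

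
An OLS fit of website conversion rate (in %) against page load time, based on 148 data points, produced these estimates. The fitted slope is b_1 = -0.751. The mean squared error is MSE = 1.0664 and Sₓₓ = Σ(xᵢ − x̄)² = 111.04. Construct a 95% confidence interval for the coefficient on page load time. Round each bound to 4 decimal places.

SE(b_1) = √(MSE/Sₓₓ) = √(1.0664/111.04) = 0.0979987.
df = n − 2 = 146.
t* = t_{0.025, 146} = 1.976346.
Margin = t* × SE = 1.976346 × 0.0979987 = 0.193679.
CI: -0.751 ± 0.193679 → (-0.9447, -0.5573).
With 95% confidence, each one-unit increase in page load time is associated with a change of between -0.9447 and -0.5573 % in website conversion rate.

(-0.9447, -0.5573)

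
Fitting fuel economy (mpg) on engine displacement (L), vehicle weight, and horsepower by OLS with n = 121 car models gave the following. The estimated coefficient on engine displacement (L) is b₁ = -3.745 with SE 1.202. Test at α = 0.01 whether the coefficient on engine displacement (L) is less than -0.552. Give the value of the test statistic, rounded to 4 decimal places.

t = -2.6564

H₀: β₁ = -0.552 vs H₁: β₁ < -0.552.
t = (b₁ − β₁⁰)/SE = (-3.745 − (-0.552)) / 1.202 = -2.6564.
df = n − k − 1 = 121 − 3 − 1 = 117.
One-sided p ≈ 0.0045, which is < 0.01, so reject H₀.
There is evidence that the true slope on engine displacement (L) is below -0.552 mpg per unit, holding the other predictors fixed.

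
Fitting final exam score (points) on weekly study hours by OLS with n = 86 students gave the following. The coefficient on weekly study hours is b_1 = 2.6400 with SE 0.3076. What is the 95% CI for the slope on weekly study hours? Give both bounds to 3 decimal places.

(2.028, 3.252)

df = n − 2 = 86 − 2 = 84.
t* = t_{0.025, 84} = 1.98861.
Margin = t* × SE = 1.98861 × 0.3076 = 0.61170.
CI: 2.6400 ± 0.61170 → (2.028, 3.252).
With 95% confidence, each one-unit increase in weekly study hours is associated with a change of between 2.028 and 3.252 points in final exam score.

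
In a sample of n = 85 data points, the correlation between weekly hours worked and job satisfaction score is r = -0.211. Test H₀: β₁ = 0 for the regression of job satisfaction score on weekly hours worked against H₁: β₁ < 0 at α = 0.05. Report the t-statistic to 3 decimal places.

t = -1.967

t = r·√(n − 2)/√(1 − r²) = -0.211·√83/√0.955479 = -1.967.
df = n − 2 = 83.
One-sided p ≈ 0.0263, which is < 0.05, so reject H₀.
There is evidence of a linear association between weekly hours worked and job satisfaction score.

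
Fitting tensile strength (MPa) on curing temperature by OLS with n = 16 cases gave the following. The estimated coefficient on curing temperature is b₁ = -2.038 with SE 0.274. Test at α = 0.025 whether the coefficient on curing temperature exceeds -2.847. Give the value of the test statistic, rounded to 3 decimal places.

t = 2.953

H₀: β₁ = -2.847 vs H₁: β₁ > -2.847.
t = (b₁ − β₁⁰)/SE = (-2.038 − (-2.847)) / 0.274 = 2.953.
df = n − 2 = 16 − 2 = 14.
One-sided p ≈ 0.0052, which is < 0.025, so reject H₀.
There is evidence that the true slope on curing temperature exceeds -2.847 MPa per unit.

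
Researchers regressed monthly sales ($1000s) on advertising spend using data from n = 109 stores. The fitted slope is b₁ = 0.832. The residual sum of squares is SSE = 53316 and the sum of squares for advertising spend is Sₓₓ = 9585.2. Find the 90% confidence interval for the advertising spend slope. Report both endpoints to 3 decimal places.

(0.454, 1.210)

MSE = SSE/(n − 2) = 53316/107 = 498.28.
SE(b₁) = √(MSE/Sₓₓ) = √(498.28/9585.2) = 0.228001.
df = n − 2 = 107.
t* = t_{0.05, 107} = 1.659219.
Margin = t* × SE = 1.659219 × 0.228001 = 0.37830.
CI: 0.832 ± 0.37830 → (0.454, 1.210).
With 90% confidence, each one-unit increase in advertising spend is associated with a change of between 0.454 and 1.210 $1000s in monthly sales.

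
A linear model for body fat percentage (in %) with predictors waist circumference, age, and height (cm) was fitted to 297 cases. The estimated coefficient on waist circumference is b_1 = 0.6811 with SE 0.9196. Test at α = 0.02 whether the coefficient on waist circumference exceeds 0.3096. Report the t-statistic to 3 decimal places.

H₀: β₁ = 0.3096 vs H₁: β₁ > 0.3096.
t = (b_1 − β₁⁰)/SE = (0.6811 − 0.3096) / 0.9196 = 0.404.
df = n − k − 1 = 297 − 3 − 1 = 293.
One-sided p ≈ 0.3433, which is ≥ 0.02, so fail to reject H₀.
The data do not give significant evidence that the true slope on waist circumference exceeds 0.3096 % per unit, holding the other predictors fixed.

t = 0.404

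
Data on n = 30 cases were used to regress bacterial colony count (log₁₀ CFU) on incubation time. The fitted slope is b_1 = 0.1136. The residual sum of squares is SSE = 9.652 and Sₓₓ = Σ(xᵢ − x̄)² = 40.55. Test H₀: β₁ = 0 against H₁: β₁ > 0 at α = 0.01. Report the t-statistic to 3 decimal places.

MSE = SSE/(n − 2) = 9.652/28 = 0.344714.
SE(b_1) = √(MSE/Sₓₓ) = √(0.344714/40.55) = 0.0922007.
t = 0.1136 / 0.0922007 = 1.232.
df = n − 2 = 28.
One-sided p ≈ 0.1141, which is ≥ 0.01, so fail to reject H₀.
The data do not give significant evidence that the true slope on incubation time is positive.

t = 1.232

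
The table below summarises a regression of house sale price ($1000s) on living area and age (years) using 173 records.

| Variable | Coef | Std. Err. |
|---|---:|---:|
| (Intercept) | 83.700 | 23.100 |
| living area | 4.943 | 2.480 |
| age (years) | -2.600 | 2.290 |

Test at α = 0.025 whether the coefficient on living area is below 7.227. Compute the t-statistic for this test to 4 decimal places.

Read off: b = 4.943, SE = 2.480 for living area.
H₀: β₁ = 7.227 vs H₁: β₁ < 7.227.
t = (4.943 − 7.227) / 2.480 = -0.9210.
df = n − k − 1 = 173 − 2 − 1 = 170.
One-sided p ≈ 0.1792, which is ≥ 0.025, so fail to reject H₀.
The data do not give significant evidence that the true slope on living area is below 7.227 $1000s per unit, holding the other predictors fixed.

t = -0.9210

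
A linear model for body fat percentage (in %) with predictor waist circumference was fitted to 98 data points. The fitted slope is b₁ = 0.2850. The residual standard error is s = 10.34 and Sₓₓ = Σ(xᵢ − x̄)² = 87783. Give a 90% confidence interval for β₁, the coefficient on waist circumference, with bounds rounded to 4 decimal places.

(0.2270, 0.3430)

SE(b₁) = s/√Sₓₓ = 10.34/√87783 = 0.0348992.
df = n − 2 = 96.
t* = t_{0.05, 96} = 1.660881.
Margin = t* × SE = 1.660881 × 0.0348992 = 0.057963.
CI: 0.2850 ± 0.057963 → (0.2270, 0.3430).
With 90% confidence, each one-unit increase in waist circumference is associated with a change of between 0.2270 and 0.3430 % in body fat percentage.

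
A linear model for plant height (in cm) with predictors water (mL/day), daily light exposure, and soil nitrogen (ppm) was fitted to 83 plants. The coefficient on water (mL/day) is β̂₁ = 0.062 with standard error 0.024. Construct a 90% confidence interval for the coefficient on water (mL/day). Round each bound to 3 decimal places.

(0.022, 0.102)

df = n − k − 1 = 83 − 3 − 1 = 79.
t* = t_{0.05, 79} = 1.664371.
Margin = t* × SE = 1.664371 × 0.024 = 0.03994.
CI: 0.062 ± 0.03994 → (0.022, 0.102).
With 90% confidence, each one-unit increase in water (mL/day) is associated with a change of between 0.022 and 0.102 cm in plant height, holding the other predictors fixed.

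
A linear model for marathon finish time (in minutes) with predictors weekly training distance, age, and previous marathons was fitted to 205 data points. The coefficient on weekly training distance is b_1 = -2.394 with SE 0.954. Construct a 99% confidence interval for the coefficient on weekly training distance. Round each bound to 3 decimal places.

(-4.875, 0.087)

df = n − k − 1 = 205 − 3 − 1 = 201.
t* = t_{0.005, 201} = 2.60051.
Margin = t* × SE = 2.60051 × 0.954 = 2.48089.
CI: -2.394 ± 2.48089 → (-4.875, 0.087).
With 99% confidence, each one-unit increase in weekly training distance is associated with a change of between -4.875 and 0.087 minutes in marathon finish time, holding the other predictors fixed.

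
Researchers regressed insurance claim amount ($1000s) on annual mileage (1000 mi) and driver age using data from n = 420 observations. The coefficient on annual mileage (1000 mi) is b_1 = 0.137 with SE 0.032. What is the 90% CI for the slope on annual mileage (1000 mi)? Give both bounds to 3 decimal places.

df = n − k − 1 = 420 − 2 − 1 = 417.
t* = t_{0.05, 417} = 1.648516.
Margin = t* × SE = 1.648516 × 0.032 = 0.05275.
CI: 0.137 ± 0.05275 → (0.084, 0.190).
With 90% confidence, each one-unit increase in annual mileage (1000 mi) is associated with a change of between 0.084 and 0.190 $1000s in insurance claim amount, holding the other predictors fixed.

(0.084, 0.190)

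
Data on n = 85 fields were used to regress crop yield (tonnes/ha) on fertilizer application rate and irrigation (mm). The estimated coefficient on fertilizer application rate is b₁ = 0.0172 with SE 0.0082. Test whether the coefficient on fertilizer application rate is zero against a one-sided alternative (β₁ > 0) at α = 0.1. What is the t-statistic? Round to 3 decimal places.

t = 2.098

H₀: β₁ = 0 vs H₁: β₁ > 0.
t = (b₁ − β₁⁰)/SE = 0.0172 / 0.0082 = 2.098.
df = n − k − 1 = 85 − 2 − 1 = 82.
One-sided p ≈ 0.0195, which is < 0.1, so reject H₀.
There is evidence that the true slope on fertilizer application rate is positive, holding the other predictors fixed.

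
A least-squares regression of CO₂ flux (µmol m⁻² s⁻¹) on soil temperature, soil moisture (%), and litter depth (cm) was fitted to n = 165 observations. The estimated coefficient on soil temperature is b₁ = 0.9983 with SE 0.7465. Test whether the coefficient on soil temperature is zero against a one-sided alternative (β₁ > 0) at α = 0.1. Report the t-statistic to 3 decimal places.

H₀: β₁ = 0 vs H₁: β₁ > 0.
t = (b₁ − β₁⁰)/SE = 0.9983 / 0.7465 = 1.337.
df = n − k − 1 = 165 − 3 − 1 = 161.
One-sided p ≈ 0.0915, which is < 0.1, so reject H₀.
There is evidence that the true slope on soil temperature is positive, holding the other predictors fixed.

t = 1.337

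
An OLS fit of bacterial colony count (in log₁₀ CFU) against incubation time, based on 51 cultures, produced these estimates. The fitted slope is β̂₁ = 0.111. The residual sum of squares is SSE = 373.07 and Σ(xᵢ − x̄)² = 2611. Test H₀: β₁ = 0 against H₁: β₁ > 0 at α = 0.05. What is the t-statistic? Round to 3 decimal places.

MSE = SSE/(n − 2) = 373.07/49 = 7.61367.
SE(β̂₁) = √(MSE/Sₓₓ) = √(7.61367/2611) = 0.054.
t = 0.111 / 0.054 = 2.056.
df = n − 2 = 49.
One-sided p ≈ 0.0226, which is < 0.05, so reject H₀.
There is evidence that the true slope on incubation time is positive.

t = 2.056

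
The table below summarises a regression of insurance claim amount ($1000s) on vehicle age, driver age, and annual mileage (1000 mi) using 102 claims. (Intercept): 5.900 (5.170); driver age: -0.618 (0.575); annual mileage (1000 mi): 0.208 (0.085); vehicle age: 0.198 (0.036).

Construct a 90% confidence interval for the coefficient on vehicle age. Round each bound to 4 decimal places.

Read off: b = 0.198, SE = 0.036 for vehicle age.
df = n − k − 1 = 102 − 3 − 1 = 98.
t* = t_{0.05, 98} = 1.660551.
Margin = t* × SE = 1.660551 × 0.036 = 0.059780.
CI: 0.198 ± 0.059780 → (0.1382, 0.2578).

(0.1382, 0.2578)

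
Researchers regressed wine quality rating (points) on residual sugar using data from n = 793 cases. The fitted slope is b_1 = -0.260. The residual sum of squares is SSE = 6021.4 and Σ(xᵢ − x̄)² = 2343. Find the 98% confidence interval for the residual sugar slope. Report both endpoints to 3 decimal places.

MSE = SSE/(n − 2) = 6021.4/791 = 7.61239.
SE(b_1) = √(MSE/Sₓₓ) = √(7.61239/2343) = 0.0569999.
df = n − 2 = 791.
t* = t_{0.01, 791} = 2.331071.
Margin = t* × SE = 2.331071 × 0.0569999 = 0.13287.
CI: -0.260 ± 0.13287 → (-0.393, -0.127).
With 98% confidence, each one-unit increase in residual sugar is associated with a change of between -0.393 and -0.127 points in wine quality rating.

(-0.393, -0.127)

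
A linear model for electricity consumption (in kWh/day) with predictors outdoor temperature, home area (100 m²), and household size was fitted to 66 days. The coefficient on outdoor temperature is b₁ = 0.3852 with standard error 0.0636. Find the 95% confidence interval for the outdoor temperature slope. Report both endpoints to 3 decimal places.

df = n − k − 1 = 66 − 3 − 1 = 62.
t* = t_{0.025, 62} = 1.998972.
Margin = t* × SE = 1.998972 × 0.0636 = 0.12713.
CI: 0.3852 ± 0.12713 → (0.258, 0.512).
With 95% confidence, each one-unit increase in outdoor temperature is associated with a change of between 0.258 and 0.512 kWh/day in electricity consumption, holding the other predictors fixed.

(0.258, 0.512)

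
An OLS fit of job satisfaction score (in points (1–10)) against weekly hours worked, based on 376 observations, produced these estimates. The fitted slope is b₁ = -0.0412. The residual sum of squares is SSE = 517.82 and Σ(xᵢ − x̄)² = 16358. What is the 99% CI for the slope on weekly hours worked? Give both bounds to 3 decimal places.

MSE = SSE/(n − 2) = 517.82/374 = 1.38455.
SE(b₁) = √(MSE/Sₓₓ) = √(1.38455/16358) = 0.00920001.
df = n − 2 = 374.
t* = t_{0.005, 374} = 2.589039.
Margin = t* × SE = 2.589039 × 0.00920001 = 0.02382.
CI: -0.0412 ± 0.02382 → (-0.065, -0.017).
With 99% confidence, each one-unit increase in weekly hours worked is associated with a change of between -0.065 and -0.017 points (1–10) in job satisfaction score.

(-0.065, -0.017)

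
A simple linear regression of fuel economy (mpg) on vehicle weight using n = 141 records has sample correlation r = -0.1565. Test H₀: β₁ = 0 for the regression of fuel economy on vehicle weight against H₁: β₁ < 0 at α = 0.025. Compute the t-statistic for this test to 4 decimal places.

t = -1.8681

t = r·√(n − 2)/√(1 − r²) = -0.1565·√139/√0.975508 = -1.8681.
df = n − 2 = 139.
One-sided p ≈ 0.0319, which is ≥ 0.025, so fail to reject H₀.
The data do not give significant evidence of a linear association between vehicle weight and fuel economy.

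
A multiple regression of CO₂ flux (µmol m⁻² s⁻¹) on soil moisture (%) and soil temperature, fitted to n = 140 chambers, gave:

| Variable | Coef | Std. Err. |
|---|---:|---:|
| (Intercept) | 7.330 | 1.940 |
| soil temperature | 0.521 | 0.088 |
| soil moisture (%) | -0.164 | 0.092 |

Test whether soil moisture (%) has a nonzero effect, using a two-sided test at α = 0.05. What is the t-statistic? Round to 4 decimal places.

t = -1.7826

Read off: b = -0.164, SE = 0.092 for soil moisture (%).
H₀: β₁ = 0 vs H₁: β₁ ≠ 0.
t = -0.164 / 0.092 = -1.7826.
df = n − k − 1 = 140 − 2 − 1 = 137.
Two-sided p ≈ 0.0769, which is ≥ 0.05, so fail to reject H₀.
The data do not give significant evidence of an association between soil moisture (%) and CO₂ flux, after adjusting for the other predictors.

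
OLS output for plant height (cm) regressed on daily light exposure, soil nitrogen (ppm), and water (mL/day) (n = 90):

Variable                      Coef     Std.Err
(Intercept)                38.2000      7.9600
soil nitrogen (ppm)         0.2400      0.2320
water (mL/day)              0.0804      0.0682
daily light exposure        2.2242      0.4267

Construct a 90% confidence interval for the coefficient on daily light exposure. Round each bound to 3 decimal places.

(1.515, 2.934)

Read off: b = 2.2242, SE = 0.4267 for daily light exposure.
df = n − k − 1 = 90 − 3 − 1 = 86.
t* = t_{0.05, 86} = 1.662765.
Margin = t* × SE = 1.662765 × 0.4267 = 0.70950.
CI: 2.2242 ± 0.70950 → (1.515, 2.934).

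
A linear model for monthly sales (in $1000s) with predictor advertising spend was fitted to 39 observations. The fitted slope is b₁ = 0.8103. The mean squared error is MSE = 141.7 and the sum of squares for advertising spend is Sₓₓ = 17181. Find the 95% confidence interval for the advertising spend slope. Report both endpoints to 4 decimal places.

SE(b₁) = √(MSE/Sₓₓ) = √(141.7/17181) = 0.0908157.
df = n − 2 = 37.
t* = t_{0.025, 37} = 2.026192.
Margin = t* × SE = 2.026192 × 0.0908157 = 0.184010.
CI: 0.8103 ± 0.184010 → (0.6263, 0.9943).
With 95% confidence, each one-unit increase in advertising spend is associated with a change of between 0.6263 and 0.9943 $1000s in monthly sales.

(0.6263, 0.9943)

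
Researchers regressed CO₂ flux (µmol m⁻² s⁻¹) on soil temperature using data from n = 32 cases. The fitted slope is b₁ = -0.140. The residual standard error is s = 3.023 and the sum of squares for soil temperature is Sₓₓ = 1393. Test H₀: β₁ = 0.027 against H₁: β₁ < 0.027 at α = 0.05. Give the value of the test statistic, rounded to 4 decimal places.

t = -2.0618

SE(b₁) = s/√Sₓₓ = 3.023/√1393 = 0.0809958.
t = (-0.140 − 0.027) / 0.0809958 = -2.0618.
df = n − 2 = 30.
One-sided p ≈ 0.0240, which is < 0.05, so reject H₀.
There is evidence that the true slope on soil temperature is below 0.027 µmol m⁻² s⁻¹ per unit.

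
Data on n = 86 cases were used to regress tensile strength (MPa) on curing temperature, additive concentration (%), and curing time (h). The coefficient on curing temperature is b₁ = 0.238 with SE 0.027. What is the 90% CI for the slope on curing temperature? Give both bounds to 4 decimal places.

df = n − k − 1 = 86 − 3 − 1 = 82.
t* = t_{0.05, 82} = 1.663649.
Margin = t* × SE = 1.663649 × 0.027 = 0.044919.
CI: 0.238 ± 0.044919 → (0.1931, 0.2829).
With 90% confidence, each one-unit increase in curing temperature is associated with a change of between 0.1931 and 0.2829 MPa in tensile strength, holding the other predictors fixed.

(0.1931, 0.2829)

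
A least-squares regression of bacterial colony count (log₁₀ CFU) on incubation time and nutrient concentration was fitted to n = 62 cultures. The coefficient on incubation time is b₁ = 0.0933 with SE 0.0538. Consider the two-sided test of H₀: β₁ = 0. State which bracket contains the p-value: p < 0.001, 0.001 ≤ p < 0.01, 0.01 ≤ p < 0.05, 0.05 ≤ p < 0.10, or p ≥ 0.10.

0.05 ≤ p < 0.10

t = 0.0933 / 0.0538 = 1.734.
df = n − k − 1 = 62 − 2 − 1 = 59.
Two-sided p = 2·P(T_{59} > |t|) ≈ 0.0881.
So 0.05 ≤ p < 0.10.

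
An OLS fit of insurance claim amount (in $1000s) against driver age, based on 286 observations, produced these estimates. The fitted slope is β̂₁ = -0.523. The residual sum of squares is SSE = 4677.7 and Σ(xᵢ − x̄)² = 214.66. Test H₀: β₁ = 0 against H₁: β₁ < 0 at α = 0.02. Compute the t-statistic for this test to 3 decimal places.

MSE = SSE/(n − 2) = 4677.7/284 = 16.4708.
SE(β̂₁) = √(MSE/Sₓₓ) = √(16.4708/214.66) = 0.277001.
t = -0.523 / 0.277001 = -1.888.
df = n − 2 = 284.
One-sided p ≈ 0.0300, which is ≥ 0.02, so fail to reject H₀.
The data do not give significant evidence that the true slope on driver age is negative.

t = -1.888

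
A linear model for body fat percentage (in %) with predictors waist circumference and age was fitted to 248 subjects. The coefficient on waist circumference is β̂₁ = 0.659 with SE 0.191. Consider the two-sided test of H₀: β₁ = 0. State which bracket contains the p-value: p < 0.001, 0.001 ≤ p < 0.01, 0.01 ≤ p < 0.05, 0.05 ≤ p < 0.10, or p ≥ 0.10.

p < 0.001

t = 0.659 / 0.191 = 3.450.
df = n − k − 1 = 248 − 2 − 1 = 245.
Two-sided p = 2·P(T_{245} > |t|) ≈ 0.0007.
So p < 0.001.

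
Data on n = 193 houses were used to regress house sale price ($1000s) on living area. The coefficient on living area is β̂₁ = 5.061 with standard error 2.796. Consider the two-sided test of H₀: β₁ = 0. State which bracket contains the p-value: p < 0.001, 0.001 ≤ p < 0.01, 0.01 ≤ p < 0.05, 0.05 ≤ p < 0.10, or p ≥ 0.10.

0.05 ≤ p < 0.10

t = 5.061 / 2.796 = 1.810.
df = n − 2 = 193 − 2 = 191.
Two-sided p = 2·P(T_{191} > |t|) ≈ 0.0719.
So 0.05 ≤ p < 0.10.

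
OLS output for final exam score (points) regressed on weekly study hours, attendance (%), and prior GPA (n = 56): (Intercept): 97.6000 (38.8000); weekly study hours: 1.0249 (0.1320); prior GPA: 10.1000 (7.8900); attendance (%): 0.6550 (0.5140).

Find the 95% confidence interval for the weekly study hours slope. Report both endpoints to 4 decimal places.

Read off: b = 1.0249, SE = 0.1320 for weekly study hours.
df = n − k − 1 = 56 − 3 − 1 = 52.
t* = t_{0.025, 52} = 2.006647.
Margin = t* × SE = 2.006647 × 0.1320 = 0.264877.
CI: 1.0249 ± 0.264877 → (0.7600, 1.2898).

(0.7600, 1.2898)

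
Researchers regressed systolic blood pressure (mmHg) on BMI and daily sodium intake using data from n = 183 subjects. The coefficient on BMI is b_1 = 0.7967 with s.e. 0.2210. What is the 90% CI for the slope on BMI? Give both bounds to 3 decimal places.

df = n − k − 1 = 183 − 2 − 1 = 180.
t* = t_{0.05, 180} = 1.653363.
Margin = t* × SE = 1.653363 × 0.2210 = 0.36539.
CI: 0.7967 ± 0.36539 → (0.431, 1.162).
With 90% confidence, each one-unit increase in BMI is associated with a change of between 0.431 and 1.162 mmHg in systolic blood pressure, holding the other predictors fixed.

(0.431, 1.162)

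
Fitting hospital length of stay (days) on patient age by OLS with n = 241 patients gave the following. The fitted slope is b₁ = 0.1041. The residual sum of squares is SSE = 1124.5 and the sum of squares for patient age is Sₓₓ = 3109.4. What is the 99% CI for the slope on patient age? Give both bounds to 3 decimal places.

MSE = SSE/(n − 2) = 1124.5/239 = 4.70502.
SE(b₁) = √(MSE/Sₓₓ) = √(4.70502/3109.4) = 0.0388994.
df = n − 2 = 239.
t* = t_{0.005, 239} = 2.596556.
Margin = t* × SE = 2.596556 × 0.0388994 = 0.10100.
CI: 0.1041 ± 0.10100 → (0.003, 0.205).
With 99% confidence, each one-unit increase in patient age is associated with a change of between 0.003 and 0.205 days in hospital length of stay.

(0.003, 0.205)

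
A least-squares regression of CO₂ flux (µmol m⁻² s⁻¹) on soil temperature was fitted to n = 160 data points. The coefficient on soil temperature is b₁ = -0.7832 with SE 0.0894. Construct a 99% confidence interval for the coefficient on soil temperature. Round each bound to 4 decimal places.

df = n − 2 = 160 − 2 = 158.
t* = t_{0.005, 158} = 2.607304.
Margin = t* × SE = 2.607304 × 0.0894 = 0.233093.
CI: -0.7832 ± 0.233093 → (-1.0163, -0.5501).
With 99% confidence, each one-unit increase in soil temperature is associated with a change of between -1.0163 and -0.5501 µmol m⁻² s⁻¹ in CO₂ flux.

(-1.0163, -0.5501)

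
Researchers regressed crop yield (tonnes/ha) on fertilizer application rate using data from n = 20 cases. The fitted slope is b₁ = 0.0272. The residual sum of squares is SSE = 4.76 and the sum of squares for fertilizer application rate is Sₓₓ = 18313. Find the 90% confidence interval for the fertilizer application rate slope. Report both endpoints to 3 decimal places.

MSE = SSE/(n − 2) = 4.76/18 = 0.264444.
SE(b₁) = √(MSE/Sₓₓ) = √(0.264444/18313) = 0.00380003.
df = n − 2 = 18.
t* = t_{0.05, 18} = 1.734064.
Margin = t* × SE = 1.734064 × 0.00380003 = 0.00659.
CI: 0.0272 ± 0.00659 → (0.021, 0.034).
With 90% confidence, each one-unit increase in fertilizer application rate is associated with a change of between 0.021 and 0.034 tonnes/ha in crop yield.

(0.021, 0.034)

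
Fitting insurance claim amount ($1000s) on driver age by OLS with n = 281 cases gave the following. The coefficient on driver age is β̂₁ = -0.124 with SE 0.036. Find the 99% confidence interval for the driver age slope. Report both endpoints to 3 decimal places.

(-0.217, -0.031)

df = n − 2 = 281 − 2 = 279.
t* = t_{0.005, 279} = 2.593565.
Margin = t* × SE = 2.593565 × 0.036 = 0.09337.
CI: -0.124 ± 0.09337 → (-0.217, -0.031).
With 99% confidence, each one-unit increase in driver age is associated with a change of between -0.217 and -0.031 $1000s in insurance claim amount.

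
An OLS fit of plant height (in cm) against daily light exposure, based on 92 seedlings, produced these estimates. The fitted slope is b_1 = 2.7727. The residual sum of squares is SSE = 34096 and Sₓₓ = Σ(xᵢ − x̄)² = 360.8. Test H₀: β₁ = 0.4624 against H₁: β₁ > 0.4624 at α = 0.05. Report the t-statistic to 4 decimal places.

MSE = SSE/(n − 2) = 34096/90 = 378.844.
SE(b_1) = √(MSE/Sₓₓ) = √(378.844/360.8) = 1.0247.
t = (2.7727 − 0.4624) / 1.0247 = 2.2546.
df = n − 2 = 90.
One-sided p ≈ 0.0133, which is < 0.05, so reject H₀.
There is evidence that the true slope on daily light exposure exceeds 0.4624 cm per unit.

t = 2.2546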